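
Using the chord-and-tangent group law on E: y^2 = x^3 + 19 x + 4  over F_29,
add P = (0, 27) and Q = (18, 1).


P != Q, so use the chord formula.
s = (y2 - y1) / (x2 - x1) = (3) / (18) mod 29 = 5
x3 = s^2 - x1 - x2 mod 29 = 5^2 - 0 - 18 = 7
y3 = s (x1 - x3) - y1 mod 29 = 5 * (0 - 7) - 27 = 25

P + Q = (7, 25)


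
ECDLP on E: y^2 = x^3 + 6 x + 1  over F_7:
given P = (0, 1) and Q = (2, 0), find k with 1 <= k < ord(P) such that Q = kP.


Enumerate multiples of P until we hit Q = (2, 0):
  1P = (0, 1)
  2P = (2, 0)
Match found at i = 2.

k = 2


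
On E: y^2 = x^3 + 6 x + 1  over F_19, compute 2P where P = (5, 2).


Doubling: s = (3 x1^2 + a) / (2 y1)
s = (3*5^2 + 6) / (2*2) mod 19 = 6
x3 = s^2 - 2 x1 mod 19 = 6^2 - 2*5 = 7
y3 = s (x1 - x3) - y1 mod 19 = 6 * (5 - 7) - 2 = 5

2P = (7, 5)


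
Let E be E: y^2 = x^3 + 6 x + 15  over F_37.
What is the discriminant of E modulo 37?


4 a^3 + 27 b^2 = 4*6^3 + 27*15^2 = 864 + 6075 = 6939
Delta = -16 * (6939) = -111024
Delta mod 37 = 13

Delta = 13 (mod 37)


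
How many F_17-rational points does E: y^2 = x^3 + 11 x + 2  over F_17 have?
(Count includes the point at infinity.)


For each x in F_17, count y with y^2 = x^3 + 11 x + 2 mod 17:
  x = 0: RHS = 2, y in [6, 11]  -> 2 point(s)
  x = 2: RHS = 15, y in [7, 10]  -> 2 point(s)
  x = 4: RHS = 8, y in [5, 12]  -> 2 point(s)
  x = 11: RHS = 9, y in [3, 14]  -> 2 point(s)
  x = 12: RHS = 9, y in [3, 14]  -> 2 point(s)
  x = 13: RHS = 13, y in [8, 9]  -> 2 point(s)
Affine points: 12. Add the point at infinity: total = 13.

#E(F_17) = 13


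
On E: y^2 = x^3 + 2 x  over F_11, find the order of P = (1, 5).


Compute successive multiples of P until we hit O:
  1P = (1, 5)
  2P = (1, 6)
  3P = O

ord(P) = 3


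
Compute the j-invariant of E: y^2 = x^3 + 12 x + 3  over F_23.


Delta = -16(4 a^3 + 27 b^2) mod 23 = 14
-1728 * (4 a)^3 = -1728 * (4*12)^3 mod 23 = 22
j = 22 * 14^(-1) mod 23 = 18

j = 18 (mod 23)


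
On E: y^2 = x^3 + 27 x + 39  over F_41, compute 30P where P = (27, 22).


k = 30 = 11110_2 (binary, LSB first: 01111)
Double-and-add from P = (27, 22):
  bit 0 = 0: acc unchanged = O
  bit 1 = 1: acc = O + (28, 19) = (28, 19)
  bit 2 = 1: acc = (28, 19) + (17, 32) = (14, 39)
  bit 3 = 1: acc = (14, 39) + (32, 16) = (37, 20)
  bit 4 = 1: acc = (37, 20) + (16, 37) = (37, 21)

30P = (37, 21)


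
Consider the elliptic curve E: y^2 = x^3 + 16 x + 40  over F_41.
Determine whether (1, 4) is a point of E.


Check whether y^2 = x^3 + 16 x + 40 (mod 41) for (x, y) = (1, 4).
LHS: y^2 = 4^2 mod 41 = 16
RHS: x^3 + 16 x + 40 = 1^3 + 16*1 + 40 mod 41 = 16
LHS = RHS

Yes, on the curve


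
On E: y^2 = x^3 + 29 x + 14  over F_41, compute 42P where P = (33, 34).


k = 42 = 101010_2 (binary, LSB first: 010101)
Double-and-add from P = (33, 34):
  bit 0 = 0: acc unchanged = O
  bit 1 = 1: acc = O + (24, 26) = (24, 26)
  bit 2 = 0: acc unchanged = (24, 26)
  bit 3 = 1: acc = (24, 26) + (25, 13) = (38, 33)
  bit 4 = 0: acc unchanged = (38, 33)
  bit 5 = 1: acc = (38, 33) + (27, 12) = (22, 5)

42P = (22, 5)


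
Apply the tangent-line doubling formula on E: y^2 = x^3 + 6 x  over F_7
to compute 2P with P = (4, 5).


Doubling: s = (3 x1^2 + a) / (2 y1)
s = (3*4^2 + 6) / (2*5) mod 7 = 4
x3 = s^2 - 2 x1 mod 7 = 4^2 - 2*4 = 1
y3 = s (x1 - x3) - y1 mod 7 = 4 * (4 - 1) - 5 = 0

2P = (1, 0)


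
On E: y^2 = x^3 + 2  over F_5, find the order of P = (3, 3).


Compute successive multiples of P until we hit O:
  1P = (3, 3)
  2P = (3, 2)
  3P = O

ord(P) = 3


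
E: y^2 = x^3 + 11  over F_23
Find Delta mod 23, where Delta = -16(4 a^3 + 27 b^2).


4 a^3 + 27 b^2 = 4*0^3 + 27*11^2 = 0 + 3267 = 3267
Delta = -16 * (3267) = -52272
Delta mod 23 = 7

Delta = 7 (mod 23)


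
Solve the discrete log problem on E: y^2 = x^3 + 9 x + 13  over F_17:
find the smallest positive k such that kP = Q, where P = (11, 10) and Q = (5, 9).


Enumerate multiples of P until we hit Q = (5, 9):
  1P = (11, 10)
  2P = (3, 13)
  3P = (5, 9)
Match found at i = 3.

k = 3


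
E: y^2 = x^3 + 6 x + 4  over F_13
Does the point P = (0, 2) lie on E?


Check whether y^2 = x^3 + 6 x + 4 (mod 13) for (x, y) = (0, 2).
LHS: y^2 = 2^2 mod 13 = 4
RHS: x^3 + 6 x + 4 = 0^3 + 6*0 + 4 mod 13 = 4
LHS = RHS

Yes, on the curve


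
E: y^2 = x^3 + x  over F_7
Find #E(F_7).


For each x in F_7, count y with y^2 = x^3 + 1 x + 0 mod 7:
  x = 0: RHS = 0, y in [0]  -> 1 point(s)
  x = 1: RHS = 2, y in [3, 4]  -> 2 point(s)
  x = 3: RHS = 2, y in [3, 4]  -> 2 point(s)
  x = 5: RHS = 4, y in [2, 5]  -> 2 point(s)
Affine points: 7. Add the point at infinity: total = 8.

#E(F_7) = 8


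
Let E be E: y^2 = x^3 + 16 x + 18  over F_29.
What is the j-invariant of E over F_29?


Delta = -16(4 a^3 + 27 b^2) mod 29 = 2
-1728 * (4 a)^3 = -1728 * (4*16)^3 mod 29 = 11
j = 11 * 2^(-1) mod 29 = 20

j = 20 (mod 29)


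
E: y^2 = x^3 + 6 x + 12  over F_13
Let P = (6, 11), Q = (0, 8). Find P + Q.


P != Q, so use the chord formula.
s = (y2 - y1) / (x2 - x1) = (10) / (7) mod 13 = 7
x3 = s^2 - x1 - x2 mod 13 = 7^2 - 6 - 0 = 4
y3 = s (x1 - x3) - y1 mod 13 = 7 * (6 - 4) - 11 = 3

P + Q = (4, 3)


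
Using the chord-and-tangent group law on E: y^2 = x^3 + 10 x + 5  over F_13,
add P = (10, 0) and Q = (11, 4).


P != Q, so use the chord formula.
s = (y2 - y1) / (x2 - x1) = (4) / (1) mod 13 = 4
x3 = s^2 - x1 - x2 mod 13 = 4^2 - 10 - 11 = 8
y3 = s (x1 - x3) - y1 mod 13 = 4 * (10 - 8) - 0 = 8

P + Q = (8, 8)


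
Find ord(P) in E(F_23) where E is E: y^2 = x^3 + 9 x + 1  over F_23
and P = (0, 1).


Compute successive multiples of P until we hit O:
  1P = (0, 1)
  2P = (3, 20)
  3P = (9, 11)
  4P = (7, 4)
  5P = (19, 4)
  6P = (6, 15)
  7P = (2, 2)
  8P = (4, 20)
  ... (continuing to 21P)
  21P = O

ord(P) = 21


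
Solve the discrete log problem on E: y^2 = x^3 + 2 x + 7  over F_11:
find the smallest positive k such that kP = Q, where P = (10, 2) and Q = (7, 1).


Enumerate multiples of P until we hit Q = (7, 1):
  1P = (10, 2)
  2P = (7, 10)
  3P = (6, 2)
  4P = (6, 9)
  5P = (7, 1)
Match found at i = 5.

k = 5


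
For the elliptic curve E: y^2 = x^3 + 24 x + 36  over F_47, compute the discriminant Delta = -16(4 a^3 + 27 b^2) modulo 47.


4 a^3 + 27 b^2 = 4*24^3 + 27*36^2 = 55296 + 34992 = 90288
Delta = -16 * (90288) = -1444608
Delta mod 47 = 31

Delta = 31 (mod 47)


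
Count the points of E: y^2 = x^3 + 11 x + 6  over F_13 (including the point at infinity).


For each x in F_13, count y with y^2 = x^3 + 11 x + 6 mod 13:
  x = 2: RHS = 10, y in [6, 7]  -> 2 point(s)
  x = 3: RHS = 1, y in [1, 12]  -> 2 point(s)
  x = 4: RHS = 10, y in [6, 7]  -> 2 point(s)
  x = 5: RHS = 4, y in [2, 11]  -> 2 point(s)
  x = 7: RHS = 10, y in [6, 7]  -> 2 point(s)
Affine points: 10. Add the point at infinity: total = 11.

#E(F_13) = 11


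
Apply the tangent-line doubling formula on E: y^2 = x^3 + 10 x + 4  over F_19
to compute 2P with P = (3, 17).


Doubling: s = (3 x1^2 + a) / (2 y1)
s = (3*3^2 + 10) / (2*17) mod 19 = 5
x3 = s^2 - 2 x1 mod 19 = 5^2 - 2*3 = 0
y3 = s (x1 - x3) - y1 mod 19 = 5 * (3 - 0) - 17 = 17

2P = (0, 17)


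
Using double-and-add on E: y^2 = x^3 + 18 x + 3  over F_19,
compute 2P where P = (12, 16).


k = 2 = 10_2 (binary, LSB first: 01)
Double-and-add from P = (12, 16):
  bit 0 = 0: acc unchanged = O
  bit 1 = 1: acc = O + (15, 0) = (15, 0)

2P = (15, 0)


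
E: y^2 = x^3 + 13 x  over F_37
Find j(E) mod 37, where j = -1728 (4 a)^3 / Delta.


Delta = -16(4 a^3 + 27 b^2) mod 37 = 29
-1728 * (4 a)^3 = -1728 * (4*13)^3 mod 37 = 14
j = 14 * 29^(-1) mod 37 = 26

j = 26 (mod 37)


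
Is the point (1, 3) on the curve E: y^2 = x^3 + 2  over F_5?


Check whether y^2 = x^3 + 0 x + 2 (mod 5) for (x, y) = (1, 3).
LHS: y^2 = 3^2 mod 5 = 4
RHS: x^3 + 0 x + 2 = 1^3 + 0*1 + 2 mod 5 = 3
LHS != RHS

No, not on the curve


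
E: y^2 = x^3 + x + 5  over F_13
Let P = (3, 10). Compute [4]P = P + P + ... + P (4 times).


k = 4 = 100_2 (binary, LSB first: 001)
Double-and-add from P = (3, 10):
  bit 0 = 0: acc unchanged = O
  bit 1 = 0: acc unchanged = O
  bit 2 = 1: acc = O + (7, 2) = (7, 2)

4P = (7, 2)


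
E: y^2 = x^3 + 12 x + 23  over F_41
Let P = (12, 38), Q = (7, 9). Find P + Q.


P != Q, so use the chord formula.
s = (y2 - y1) / (x2 - x1) = (12) / (36) mod 41 = 14
x3 = s^2 - x1 - x2 mod 41 = 14^2 - 12 - 7 = 13
y3 = s (x1 - x3) - y1 mod 41 = 14 * (12 - 13) - 38 = 30

P + Q = (13, 30)


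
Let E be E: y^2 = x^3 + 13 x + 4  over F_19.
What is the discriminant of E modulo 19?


4 a^3 + 27 b^2 = 4*13^3 + 27*4^2 = 8788 + 432 = 9220
Delta = -16 * (9220) = -147520
Delta mod 19 = 15

Delta = 15 (mod 19)


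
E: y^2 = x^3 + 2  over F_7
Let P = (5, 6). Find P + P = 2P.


Doubling: s = (3 x1^2 + a) / (2 y1)
s = (3*5^2 + 0) / (2*6) mod 7 = 1
x3 = s^2 - 2 x1 mod 7 = 1^2 - 2*5 = 5
y3 = s (x1 - x3) - y1 mod 7 = 1 * (5 - 5) - 6 = 1

2P = (5, 1)


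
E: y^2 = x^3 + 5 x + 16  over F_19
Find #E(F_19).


For each x in F_19, count y with y^2 = x^3 + 5 x + 16 mod 19:
  x = 0: RHS = 16, y in [4, 15]  -> 2 point(s)
  x = 3: RHS = 1, y in [1, 18]  -> 2 point(s)
  x = 4: RHS = 5, y in [9, 10]  -> 2 point(s)
  x = 8: RHS = 17, y in [6, 13]  -> 2 point(s)
  x = 9: RHS = 11, y in [7, 12]  -> 2 point(s)
  x = 13: RHS = 17, y in [6, 13]  -> 2 point(s)
  x = 17: RHS = 17, y in [6, 13]  -> 2 point(s)
Affine points: 14. Add the point at infinity: total = 15.

#E(F_19) = 15


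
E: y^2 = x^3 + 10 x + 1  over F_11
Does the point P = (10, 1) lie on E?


Check whether y^2 = x^3 + 10 x + 1 (mod 11) for (x, y) = (10, 1).
LHS: y^2 = 1^2 mod 11 = 1
RHS: x^3 + 10 x + 1 = 10^3 + 10*10 + 1 mod 11 = 1
LHS = RHS

Yes, on the curve


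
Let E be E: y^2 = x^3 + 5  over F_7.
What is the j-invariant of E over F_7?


Delta = -16(4 a^3 + 27 b^2) mod 7 = 1
-1728 * (4 a)^3 = -1728 * (4*0)^3 mod 7 = 0
j = 0 * 1^(-1) mod 7 = 0

j = 0 (mod 7)


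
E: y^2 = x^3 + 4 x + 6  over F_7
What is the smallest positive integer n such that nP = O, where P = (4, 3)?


Compute successive multiples of P until we hit O:
  1P = (4, 3)
  2P = (1, 2)
  3P = (6, 1)
  4P = (5, 5)
  5P = (2, 1)
  6P = (2, 6)
  7P = (5, 2)
  8P = (6, 6)
  ... (continuing to 11P)
  11P = O

ord(P) = 11


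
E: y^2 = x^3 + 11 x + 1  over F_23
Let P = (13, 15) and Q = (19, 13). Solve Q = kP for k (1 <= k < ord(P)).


Enumerate multiples of P until we hit Q = (19, 13):
  1P = (13, 15)
  2P = (22, 9)
  3P = (14, 1)
  4P = (8, 7)
  5P = (11, 2)
  6P = (1, 17)
  7P = (2, 10)
  8P = (16, 15)
  9P = (17, 8)
  10P = (9, 1)
  11P = (19, 10)
  12P = (0, 1)
  13P = (0, 22)
  14P = (19, 13)
Match found at i = 14.

k = 14


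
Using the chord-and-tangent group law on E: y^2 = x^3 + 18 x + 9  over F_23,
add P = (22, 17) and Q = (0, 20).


P != Q, so use the chord formula.
s = (y2 - y1) / (x2 - x1) = (3) / (1) mod 23 = 3
x3 = s^2 - x1 - x2 mod 23 = 3^2 - 22 - 0 = 10
y3 = s (x1 - x3) - y1 mod 23 = 3 * (22 - 10) - 17 = 19

P + Q = (10, 19)


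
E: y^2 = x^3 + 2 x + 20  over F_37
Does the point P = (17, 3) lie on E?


Check whether y^2 = x^3 + 2 x + 20 (mod 37) for (x, y) = (17, 3).
LHS: y^2 = 3^2 mod 37 = 9
RHS: x^3 + 2 x + 20 = 17^3 + 2*17 + 20 mod 37 = 9
LHS = RHS

Yes, on the curve


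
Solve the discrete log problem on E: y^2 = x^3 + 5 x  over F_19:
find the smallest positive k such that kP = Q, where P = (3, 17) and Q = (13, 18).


Enumerate multiples of P until we hit Q = (13, 18):
  1P = (3, 17)
  2P = (1, 5)
  3P = (13, 18)
Match found at i = 3.

k = 3


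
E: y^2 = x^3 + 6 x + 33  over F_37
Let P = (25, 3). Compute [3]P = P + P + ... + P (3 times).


k = 3 = 11_2 (binary, LSB first: 11)
Double-and-add from P = (25, 3):
  bit 0 = 1: acc = O + (25, 3) = (25, 3)
  bit 1 = 1: acc = (25, 3) + (25, 34) = O

3P = O


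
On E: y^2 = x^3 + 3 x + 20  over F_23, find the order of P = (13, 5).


Compute successive multiples of P until we hit O:
  1P = (13, 5)
  2P = (22, 19)
  3P = (12, 17)
  4P = (4, 2)
  5P = (1, 22)
  6P = (15, 17)
  7P = (8, 2)
  8P = (18, 15)
  ... (continuing to 32P)
  32P = O

ord(P) = 32


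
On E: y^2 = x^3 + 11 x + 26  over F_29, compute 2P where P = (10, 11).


Doubling: s = (3 x1^2 + a) / (2 y1)
s = (3*10^2 + 11) / (2*11) mod 29 = 26
x3 = s^2 - 2 x1 mod 29 = 26^2 - 2*10 = 18
y3 = s (x1 - x3) - y1 mod 29 = 26 * (10 - 18) - 11 = 13

2P = (18, 13)


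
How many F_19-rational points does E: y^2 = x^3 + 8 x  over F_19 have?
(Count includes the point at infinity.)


For each x in F_19, count y with y^2 = x^3 + 8 x + 0 mod 19:
  x = 0: RHS = 0, y in [0]  -> 1 point(s)
  x = 1: RHS = 9, y in [3, 16]  -> 2 point(s)
  x = 2: RHS = 5, y in [9, 10]  -> 2 point(s)
  x = 4: RHS = 1, y in [1, 18]  -> 2 point(s)
  x = 6: RHS = 17, y in [6, 13]  -> 2 point(s)
  x = 7: RHS = 0, y in [0]  -> 1 point(s)
  x = 8: RHS = 6, y in [5, 14]  -> 2 point(s)
  x = 10: RHS = 16, y in [4, 15]  -> 2 point(s)
  x = 12: RHS = 0, y in [0]  -> 1 point(s)
  x = 14: RHS = 6, y in [5, 14]  -> 2 point(s)
  x = 16: RHS = 6, y in [5, 14]  -> 2 point(s)
Affine points: 19. Add the point at infinity: total = 20.

#E(F_19) = 20


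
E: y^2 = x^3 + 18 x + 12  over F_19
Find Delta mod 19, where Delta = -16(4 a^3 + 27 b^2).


4 a^3 + 27 b^2 = 4*18^3 + 27*12^2 = 23328 + 3888 = 27216
Delta = -16 * (27216) = -435456
Delta mod 19 = 5

Delta = 5 (mod 19)


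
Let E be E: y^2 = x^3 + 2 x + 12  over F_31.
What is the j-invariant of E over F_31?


Delta = -16(4 a^3 + 27 b^2) mod 31 = 24
-1728 * (4 a)^3 = -1728 * (4*2)^3 mod 31 = 4
j = 4 * 24^(-1) mod 31 = 26

j = 26 (mod 31)


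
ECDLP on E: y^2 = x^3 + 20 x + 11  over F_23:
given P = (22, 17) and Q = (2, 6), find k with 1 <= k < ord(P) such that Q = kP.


Enumerate multiples of P until we hit Q = (2, 6):
  1P = (22, 17)
  2P = (2, 6)
Match found at i = 2.

k = 2


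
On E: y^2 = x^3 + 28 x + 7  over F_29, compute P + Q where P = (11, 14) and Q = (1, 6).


P != Q, so use the chord formula.
s = (y2 - y1) / (x2 - x1) = (21) / (19) mod 29 = 24
x3 = s^2 - x1 - x2 mod 29 = 24^2 - 11 - 1 = 13
y3 = s (x1 - x3) - y1 mod 29 = 24 * (11 - 13) - 14 = 25

P + Q = (13, 25)


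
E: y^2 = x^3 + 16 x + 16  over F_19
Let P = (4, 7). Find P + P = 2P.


Doubling: s = (3 x1^2 + a) / (2 y1)
s = (3*4^2 + 16) / (2*7) mod 19 = 10
x3 = s^2 - 2 x1 mod 19 = 10^2 - 2*4 = 16
y3 = s (x1 - x3) - y1 mod 19 = 10 * (4 - 16) - 7 = 6

2P = (16, 6)


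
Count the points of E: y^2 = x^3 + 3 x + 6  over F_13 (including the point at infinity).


For each x in F_13, count y with y^2 = x^3 + 3 x + 6 mod 13:
  x = 1: RHS = 10, y in [6, 7]  -> 2 point(s)
  x = 3: RHS = 3, y in [4, 9]  -> 2 point(s)
  x = 4: RHS = 4, y in [2, 11]  -> 2 point(s)
  x = 5: RHS = 3, y in [4, 9]  -> 2 point(s)
  x = 8: RHS = 9, y in [3, 10]  -> 2 point(s)
  x = 10: RHS = 9, y in [3, 10]  -> 2 point(s)
Affine points: 12. Add the point at infinity: total = 13.

#E(F_13) = 13


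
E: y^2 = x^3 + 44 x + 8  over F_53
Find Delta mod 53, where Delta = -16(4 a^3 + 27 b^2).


4 a^3 + 27 b^2 = 4*44^3 + 27*8^2 = 340736 + 1728 = 342464
Delta = -16 * (342464) = -5479424
Delta mod 53 = 34

Delta = 34 (mod 53)


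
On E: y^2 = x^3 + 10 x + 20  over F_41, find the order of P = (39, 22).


Compute successive multiples of P until we hit O:
  1P = (39, 22)
  2P = (35, 21)
  3P = (26, 12)
  4P = (37, 30)
  5P = (22, 33)
  6P = (20, 26)
  7P = (21, 26)
  8P = (18, 28)
  ... (continuing to 47P)
  47P = O

ord(P) = 47


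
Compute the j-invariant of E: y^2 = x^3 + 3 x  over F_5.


Delta = -16(4 a^3 + 27 b^2) mod 5 = 2
-1728 * (4 a)^3 = -1728 * (4*3)^3 mod 5 = 1
j = 1 * 2^(-1) mod 5 = 3

j = 3 (mod 5)


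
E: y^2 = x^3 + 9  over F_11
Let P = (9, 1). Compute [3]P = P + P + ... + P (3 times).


k = 3 = 11_2 (binary, LSB first: 11)
Double-and-add from P = (9, 1):
  bit 0 = 1: acc = O + (9, 1) = (9, 1)
  bit 1 = 1: acc = (9, 1) + (7, 0) = (9, 10)

3P = (9, 10)


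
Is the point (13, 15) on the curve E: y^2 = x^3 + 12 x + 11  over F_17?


Check whether y^2 = x^3 + 12 x + 11 (mod 17) for (x, y) = (13, 15).
LHS: y^2 = 15^2 mod 17 = 4
RHS: x^3 + 12 x + 11 = 13^3 + 12*13 + 11 mod 17 = 1
LHS != RHS

No, not on the curve


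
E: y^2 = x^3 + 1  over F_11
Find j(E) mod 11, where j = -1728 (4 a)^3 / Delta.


Delta = -16(4 a^3 + 27 b^2) mod 11 = 8
-1728 * (4 a)^3 = -1728 * (4*0)^3 mod 11 = 0
j = 0 * 8^(-1) mod 11 = 0

j = 0 (mod 11)


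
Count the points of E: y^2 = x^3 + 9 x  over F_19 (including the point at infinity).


For each x in F_19, count y with y^2 = x^3 + 9 x + 0 mod 19:
  x = 0: RHS = 0, y in [0]  -> 1 point(s)
  x = 2: RHS = 7, y in [8, 11]  -> 2 point(s)
  x = 3: RHS = 16, y in [4, 15]  -> 2 point(s)
  x = 4: RHS = 5, y in [9, 10]  -> 2 point(s)
  x = 6: RHS = 4, y in [2, 17]  -> 2 point(s)
  x = 7: RHS = 7, y in [8, 11]  -> 2 point(s)
  x = 10: RHS = 7, y in [8, 11]  -> 2 point(s)
  x = 11: RHS = 5, y in [9, 10]  -> 2 point(s)
  x = 14: RHS = 1, y in [1, 18]  -> 2 point(s)
  x = 18: RHS = 9, y in [3, 16]  -> 2 point(s)
Affine points: 19. Add the point at infinity: total = 20.

#E(F_19) = 20


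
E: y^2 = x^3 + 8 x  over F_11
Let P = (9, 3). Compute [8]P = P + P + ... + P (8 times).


k = 8 = 1000_2 (binary, LSB first: 0001)
Double-and-add from P = (9, 3):
  bit 0 = 0: acc unchanged = O
  bit 1 = 0: acc unchanged = O
  bit 2 = 0: acc unchanged = O
  bit 3 = 1: acc = O + (9, 8) = (9, 8)

8P = (9, 8)


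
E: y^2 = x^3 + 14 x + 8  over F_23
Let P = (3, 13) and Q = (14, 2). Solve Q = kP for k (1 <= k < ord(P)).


Enumerate multiples of P until we hit Q = (14, 2):
  1P = (3, 13)
  2P = (7, 9)
  3P = (14, 21)
  4P = (9, 14)
  5P = (4, 6)
  6P = (19, 7)
  7P = (13, 8)
  8P = (13, 15)
  9P = (19, 16)
  10P = (4, 17)
  11P = (9, 9)
  12P = (14, 2)
Match found at i = 12.

k = 12


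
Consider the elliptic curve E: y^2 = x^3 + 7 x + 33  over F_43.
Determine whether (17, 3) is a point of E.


Check whether y^2 = x^3 + 7 x + 33 (mod 43) for (x, y) = (17, 3).
LHS: y^2 = 3^2 mod 43 = 9
RHS: x^3 + 7 x + 33 = 17^3 + 7*17 + 33 mod 43 = 34
LHS != RHS

No, not on the curve


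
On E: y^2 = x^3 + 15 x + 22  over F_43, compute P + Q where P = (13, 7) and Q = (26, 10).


P != Q, so use the chord formula.
s = (y2 - y1) / (x2 - x1) = (3) / (13) mod 43 = 30
x3 = s^2 - x1 - x2 mod 43 = 30^2 - 13 - 26 = 1
y3 = s (x1 - x3) - y1 mod 43 = 30 * (13 - 1) - 7 = 9

P + Q = (1, 9)


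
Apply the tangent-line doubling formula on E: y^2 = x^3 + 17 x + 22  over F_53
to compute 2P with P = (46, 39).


Doubling: s = (3 x1^2 + a) / (2 y1)
s = (3*46^2 + 17) / (2*39) mod 53 = 32
x3 = s^2 - 2 x1 mod 53 = 32^2 - 2*46 = 31
y3 = s (x1 - x3) - y1 mod 53 = 32 * (46 - 31) - 39 = 17

2P = (31, 17)


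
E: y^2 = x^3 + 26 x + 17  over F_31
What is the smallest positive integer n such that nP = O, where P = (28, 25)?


Compute successive multiples of P until we hit O:
  1P = (28, 25)
  2P = (24, 9)
  3P = (26, 14)
  4P = (15, 0)
  5P = (26, 17)
  6P = (24, 22)
  7P = (28, 6)
  8P = O

ord(P) = 8


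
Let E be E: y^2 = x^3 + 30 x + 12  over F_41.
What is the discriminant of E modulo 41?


4 a^3 + 27 b^2 = 4*30^3 + 27*12^2 = 108000 + 3888 = 111888
Delta = -16 * (111888) = -1790208
Delta mod 41 = 16

Delta = 16 (mod 41)


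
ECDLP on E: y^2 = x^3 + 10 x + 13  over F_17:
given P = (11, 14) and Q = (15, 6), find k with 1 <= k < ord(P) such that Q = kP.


Enumerate multiples of P until we hit Q = (15, 6):
  1P = (11, 14)
  2P = (4, 7)
  3P = (3, 11)
  4P = (5, 1)
  5P = (9, 13)
  6P = (10, 12)
  7P = (0, 8)
  8P = (7, 16)
  9P = (12, 12)
  10P = (15, 11)
  11P = (16, 11)
  12P = (6, 0)
  13P = (16, 6)
  14P = (15, 6)
Match found at i = 14.

k = 14


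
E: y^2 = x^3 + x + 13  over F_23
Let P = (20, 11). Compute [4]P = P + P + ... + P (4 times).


k = 4 = 100_2 (binary, LSB first: 001)
Double-and-add from P = (20, 11):
  bit 0 = 0: acc unchanged = O
  bit 1 = 0: acc unchanged = O
  bit 2 = 1: acc = O + (2, 0) = (2, 0)

4P = (2, 0)


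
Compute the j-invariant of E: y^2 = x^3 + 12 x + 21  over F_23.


Delta = -16(4 a^3 + 27 b^2) mod 23 = 12
-1728 * (4 a)^3 = -1728 * (4*12)^3 mod 23 = 22
j = 22 * 12^(-1) mod 23 = 21

j = 21 (mod 23)


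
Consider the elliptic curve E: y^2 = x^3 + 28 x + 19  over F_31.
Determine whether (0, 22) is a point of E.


Check whether y^2 = x^3 + 28 x + 19 (mod 31) for (x, y) = (0, 22).
LHS: y^2 = 22^2 mod 31 = 19
RHS: x^3 + 28 x + 19 = 0^3 + 28*0 + 19 mod 31 = 19
LHS = RHS

Yes, on the curve


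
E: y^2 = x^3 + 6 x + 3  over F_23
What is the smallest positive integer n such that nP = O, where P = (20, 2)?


Compute successive multiples of P until we hit O:
  1P = (20, 2)
  2P = (18, 3)
  3P = (14, 18)
  4P = (14, 5)
  5P = (18, 20)
  6P = (20, 21)
  7P = O

ord(P) = 7


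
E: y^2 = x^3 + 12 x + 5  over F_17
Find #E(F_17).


For each x in F_17, count y with y^2 = x^3 + 12 x + 5 mod 17:
  x = 1: RHS = 1, y in [1, 16]  -> 2 point(s)
  x = 3: RHS = 0, y in [0]  -> 1 point(s)
  x = 4: RHS = 15, y in [7, 10]  -> 2 point(s)
  x = 6: RHS = 4, y in [2, 15]  -> 2 point(s)
  x = 8: RHS = 1, y in [1, 16]  -> 2 point(s)
  x = 9: RHS = 9, y in [3, 14]  -> 2 point(s)
  x = 16: RHS = 9, y in [3, 14]  -> 2 point(s)
Affine points: 13. Add the point at infinity: total = 14.

#E(F_17) = 14


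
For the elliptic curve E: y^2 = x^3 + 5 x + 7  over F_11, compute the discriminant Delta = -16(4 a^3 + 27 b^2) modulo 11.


4 a^3 + 27 b^2 = 4*5^3 + 27*7^2 = 500 + 1323 = 1823
Delta = -16 * (1823) = -29168
Delta mod 11 = 4

Delta = 4 (mod 11)


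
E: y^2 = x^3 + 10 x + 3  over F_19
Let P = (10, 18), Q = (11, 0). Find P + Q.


P != Q, so use the chord formula.
s = (y2 - y1) / (x2 - x1) = (1) / (1) mod 19 = 1
x3 = s^2 - x1 - x2 mod 19 = 1^2 - 10 - 11 = 18
y3 = s (x1 - x3) - y1 mod 19 = 1 * (10 - 18) - 18 = 12

P + Q = (18, 12)


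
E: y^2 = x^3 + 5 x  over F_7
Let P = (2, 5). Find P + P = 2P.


Doubling: s = (3 x1^2 + a) / (2 y1)
s = (3*2^2 + 5) / (2*5) mod 7 = 1
x3 = s^2 - 2 x1 mod 7 = 1^2 - 2*2 = 4
y3 = s (x1 - x3) - y1 mod 7 = 1 * (2 - 4) - 5 = 0

2P = (4, 0)


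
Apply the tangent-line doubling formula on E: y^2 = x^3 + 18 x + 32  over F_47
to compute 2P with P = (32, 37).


Doubling: s = (3 x1^2 + a) / (2 y1)
s = (3*32^2 + 18) / (2*37) mod 47 = 10
x3 = s^2 - 2 x1 mod 47 = 10^2 - 2*32 = 36
y3 = s (x1 - x3) - y1 mod 47 = 10 * (32 - 36) - 37 = 17

2P = (36, 17)


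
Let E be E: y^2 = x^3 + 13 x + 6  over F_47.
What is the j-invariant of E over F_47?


Delta = -16(4 a^3 + 27 b^2) mod 47 = 21
-1728 * (4 a)^3 = -1728 * (4*13)^3 mod 47 = 12
j = 12 * 21^(-1) mod 47 = 14

j = 14 (mod 47)


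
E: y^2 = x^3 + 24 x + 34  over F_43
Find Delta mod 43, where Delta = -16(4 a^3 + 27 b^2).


4 a^3 + 27 b^2 = 4*24^3 + 27*34^2 = 55296 + 31212 = 86508
Delta = -16 * (86508) = -1384128
Delta mod 43 = 42

Delta = 42 (mod 43)


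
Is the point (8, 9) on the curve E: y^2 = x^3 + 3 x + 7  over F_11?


Check whether y^2 = x^3 + 3 x + 7 (mod 11) for (x, y) = (8, 9).
LHS: y^2 = 9^2 mod 11 = 4
RHS: x^3 + 3 x + 7 = 8^3 + 3*8 + 7 mod 11 = 4
LHS = RHS

Yes, on the curve


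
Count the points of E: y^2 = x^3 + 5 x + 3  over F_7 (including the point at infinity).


For each x in F_7, count y with y^2 = x^3 + 5 x + 3 mod 7:
  x = 1: RHS = 2, y in [3, 4]  -> 2 point(s)
  x = 2: RHS = 0, y in [0]  -> 1 point(s)
  x = 6: RHS = 4, y in [2, 5]  -> 2 point(s)
Affine points: 5. Add the point at infinity: total = 6.

#E(F_7) = 6


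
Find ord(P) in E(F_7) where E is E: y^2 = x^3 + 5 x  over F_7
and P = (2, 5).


Compute successive multiples of P until we hit O:
  1P = (2, 5)
  2P = (4, 0)
  3P = (2, 2)
  4P = O

ord(P) = 4


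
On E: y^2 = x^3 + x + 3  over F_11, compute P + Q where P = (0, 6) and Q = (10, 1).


P != Q, so use the chord formula.
s = (y2 - y1) / (x2 - x1) = (6) / (10) mod 11 = 5
x3 = s^2 - x1 - x2 mod 11 = 5^2 - 0 - 10 = 4
y3 = s (x1 - x3) - y1 mod 11 = 5 * (0 - 4) - 6 = 7

P + Q = (4, 7)


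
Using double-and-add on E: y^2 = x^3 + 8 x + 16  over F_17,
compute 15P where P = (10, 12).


k = 15 = 1111_2 (binary, LSB first: 1111)
Double-and-add from P = (10, 12):
  bit 0 = 1: acc = O + (10, 12) = (10, 12)
  bit 1 = 1: acc = (10, 12) + (12, 2) = (3, 4)
  bit 2 = 1: acc = (3, 4) + (6, 12) = (0, 4)
  bit 3 = 1: acc = (0, 4) + (9, 16) = (6, 5)

15P = (6, 5)


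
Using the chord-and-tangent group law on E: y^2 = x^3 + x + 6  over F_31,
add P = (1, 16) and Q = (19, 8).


P != Q, so use the chord formula.
s = (y2 - y1) / (x2 - x1) = (23) / (18) mod 31 = 3
x3 = s^2 - x1 - x2 mod 31 = 3^2 - 1 - 19 = 20
y3 = s (x1 - x3) - y1 mod 31 = 3 * (1 - 20) - 16 = 20

P + Q = (20, 20)


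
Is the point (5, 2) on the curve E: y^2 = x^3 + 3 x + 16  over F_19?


Check whether y^2 = x^3 + 3 x + 16 (mod 19) for (x, y) = (5, 2).
LHS: y^2 = 2^2 mod 19 = 4
RHS: x^3 + 3 x + 16 = 5^3 + 3*5 + 16 mod 19 = 4
LHS = RHS

Yes, on the curve


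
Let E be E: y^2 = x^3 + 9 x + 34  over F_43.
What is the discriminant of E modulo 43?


4 a^3 + 27 b^2 = 4*9^3 + 27*34^2 = 2916 + 31212 = 34128
Delta = -16 * (34128) = -546048
Delta mod 43 = 9

Delta = 9 (mod 43)


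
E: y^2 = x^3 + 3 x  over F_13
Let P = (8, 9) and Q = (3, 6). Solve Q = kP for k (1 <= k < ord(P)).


Enumerate multiples of P until we hit Q = (3, 6):
  1P = (8, 9)
  2P = (10, 4)
  3P = (11, 5)
  4P = (3, 6)
Match found at i = 4.

k = 4


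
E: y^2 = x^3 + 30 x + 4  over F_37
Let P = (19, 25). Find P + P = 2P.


Doubling: s = (3 x1^2 + a) / (2 y1)
s = (3*19^2 + 30) / (2*25) mod 37 = 23
x3 = s^2 - 2 x1 mod 37 = 23^2 - 2*19 = 10
y3 = s (x1 - x3) - y1 mod 37 = 23 * (19 - 10) - 25 = 34

2P = (10, 34)


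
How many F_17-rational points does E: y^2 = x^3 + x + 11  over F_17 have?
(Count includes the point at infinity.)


For each x in F_17, count y with y^2 = x^3 + 1 x + 11 mod 17:
  x = 1: RHS = 13, y in [8, 9]  -> 2 point(s)
  x = 2: RHS = 4, y in [2, 15]  -> 2 point(s)
  x = 7: RHS = 4, y in [2, 15]  -> 2 point(s)
  x = 8: RHS = 4, y in [2, 15]  -> 2 point(s)
  x = 9: RHS = 1, y in [1, 16]  -> 2 point(s)
  x = 10: RHS = 1, y in [1, 16]  -> 2 point(s)
  x = 12: RHS = 0, y in [0]  -> 1 point(s)
  x = 14: RHS = 15, y in [7, 10]  -> 2 point(s)
  x = 15: RHS = 1, y in [1, 16]  -> 2 point(s)
  x = 16: RHS = 9, y in [3, 14]  -> 2 point(s)
Affine points: 19. Add the point at infinity: total = 20.

#E(F_17) = 20


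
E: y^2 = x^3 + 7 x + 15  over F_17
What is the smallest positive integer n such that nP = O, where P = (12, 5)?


Compute successive multiples of P until we hit O:
  1P = (12, 5)
  2P = (14, 16)
  3P = (0, 10)
  4P = (6, 1)
  5P = (7, 4)
  6P = (13, 5)
  7P = (9, 12)
  8P = (9, 5)
  ... (continuing to 15P)
  15P = O

ord(P) = 15


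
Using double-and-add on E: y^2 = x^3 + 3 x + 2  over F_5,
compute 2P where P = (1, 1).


k = 2 = 10_2 (binary, LSB first: 01)
Double-and-add from P = (1, 1):
  bit 0 = 0: acc unchanged = O
  bit 1 = 1: acc = O + (2, 1) = (2, 1)

2P = (2, 1)


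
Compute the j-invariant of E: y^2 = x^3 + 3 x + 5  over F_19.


Delta = -16(4 a^3 + 27 b^2) mod 19 = 12
-1728 * (4 a)^3 = -1728 * (4*3)^3 mod 19 = 18
j = 18 * 12^(-1) mod 19 = 11

j = 11 (mod 19)


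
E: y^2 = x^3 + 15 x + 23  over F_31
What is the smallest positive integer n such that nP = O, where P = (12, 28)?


Compute successive multiples of P until we hit O:
  1P = (12, 28)
  2P = (16, 22)
  3P = (13, 20)
  4P = (8, 2)
  5P = (30, 10)
  6P = (21, 12)
  7P = (18, 24)
  8P = (29, 4)
  ... (continuing to 17P)
  17P = O

ord(P) = 17


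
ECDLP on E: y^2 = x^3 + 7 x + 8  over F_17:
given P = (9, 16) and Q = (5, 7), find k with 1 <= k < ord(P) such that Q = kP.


Enumerate multiples of P until we hit Q = (5, 7):
  1P = (9, 16)
  2P = (1, 4)
  3P = (5, 7)
Match found at i = 3.

k = 3


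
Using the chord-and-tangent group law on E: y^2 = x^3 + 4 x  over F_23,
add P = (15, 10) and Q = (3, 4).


P != Q, so use the chord formula.
s = (y2 - y1) / (x2 - x1) = (17) / (11) mod 23 = 12
x3 = s^2 - x1 - x2 mod 23 = 12^2 - 15 - 3 = 11
y3 = s (x1 - x3) - y1 mod 23 = 12 * (15 - 11) - 10 = 15

P + Q = (11, 15)


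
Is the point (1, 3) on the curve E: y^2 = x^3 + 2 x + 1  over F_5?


Check whether y^2 = x^3 + 2 x + 1 (mod 5) for (x, y) = (1, 3).
LHS: y^2 = 3^2 mod 5 = 4
RHS: x^3 + 2 x + 1 = 1^3 + 2*1 + 1 mod 5 = 4
LHS = RHS

Yes, on the curve


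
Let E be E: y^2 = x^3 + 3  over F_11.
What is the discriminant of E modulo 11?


4 a^3 + 27 b^2 = 4*0^3 + 27*3^2 = 0 + 243 = 243
Delta = -16 * (243) = -3888
Delta mod 11 = 6

Delta = 6 (mod 11)


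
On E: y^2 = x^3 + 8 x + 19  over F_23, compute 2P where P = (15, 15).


Doubling: s = (3 x1^2 + a) / (2 y1)
s = (3*15^2 + 8) / (2*15) mod 23 = 22
x3 = s^2 - 2 x1 mod 23 = 22^2 - 2*15 = 17
y3 = s (x1 - x3) - y1 mod 23 = 22 * (15 - 17) - 15 = 10

2P = (17, 10)


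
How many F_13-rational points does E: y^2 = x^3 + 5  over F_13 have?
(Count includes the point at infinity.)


For each x in F_13, count y with y^2 = x^3 + 0 x + 5 mod 13:
  x = 2: RHS = 0, y in [0]  -> 1 point(s)
  x = 4: RHS = 4, y in [2, 11]  -> 2 point(s)
  x = 5: RHS = 0, y in [0]  -> 1 point(s)
  x = 6: RHS = 0, y in [0]  -> 1 point(s)
  x = 7: RHS = 10, y in [6, 7]  -> 2 point(s)
  x = 8: RHS = 10, y in [6, 7]  -> 2 point(s)
  x = 10: RHS = 4, y in [2, 11]  -> 2 point(s)
  x = 11: RHS = 10, y in [6, 7]  -> 2 point(s)
  x = 12: RHS = 4, y in [2, 11]  -> 2 point(s)
Affine points: 15. Add the point at infinity: total = 16.

#E(F_13) = 16


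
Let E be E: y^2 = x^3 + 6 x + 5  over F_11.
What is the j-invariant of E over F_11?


Delta = -16(4 a^3 + 27 b^2) mod 11 = 5
-1728 * (4 a)^3 = -1728 * (4*6)^3 mod 11 = 3
j = 3 * 5^(-1) mod 11 = 5

j = 5 (mod 11)


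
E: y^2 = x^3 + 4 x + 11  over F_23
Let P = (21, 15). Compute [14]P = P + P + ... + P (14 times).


k = 14 = 1110_2 (binary, LSB first: 0111)
Double-and-add from P = (21, 15):
  bit 0 = 0: acc unchanged = O
  bit 1 = 1: acc = O + (5, 15) = (5, 15)
  bit 2 = 1: acc = (5, 15) + (8, 7) = (12, 19)
  bit 3 = 1: acc = (12, 19) + (19, 0) = (5, 8)

14P = (5, 8)


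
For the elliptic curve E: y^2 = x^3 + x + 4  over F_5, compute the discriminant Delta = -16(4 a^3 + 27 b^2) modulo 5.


4 a^3 + 27 b^2 = 4*1^3 + 27*4^2 = 4 + 432 = 436
Delta = -16 * (436) = -6976
Delta mod 5 = 4

Delta = 4 (mod 5)


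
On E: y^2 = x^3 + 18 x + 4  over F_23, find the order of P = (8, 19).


Compute successive multiples of P until we hit O:
  1P = (8, 19)
  2P = (19, 11)
  3P = (22, 10)
  4P = (17, 18)
  5P = (0, 21)
  6P = (5, 9)
  7P = (16, 8)
  8P = (7, 17)
  ... (continuing to 30P)
  30P = O

ord(P) = 30


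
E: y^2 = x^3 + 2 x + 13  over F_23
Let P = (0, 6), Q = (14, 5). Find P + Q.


P != Q, so use the chord formula.
s = (y2 - y1) / (x2 - x1) = (22) / (14) mod 23 = 18
x3 = s^2 - x1 - x2 mod 23 = 18^2 - 0 - 14 = 11
y3 = s (x1 - x3) - y1 mod 23 = 18 * (0 - 11) - 6 = 3

P + Q = (11, 3)


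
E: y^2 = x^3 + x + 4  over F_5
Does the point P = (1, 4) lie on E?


Check whether y^2 = x^3 + 1 x + 4 (mod 5) for (x, y) = (1, 4).
LHS: y^2 = 4^2 mod 5 = 1
RHS: x^3 + 1 x + 4 = 1^3 + 1*1 + 4 mod 5 = 1
LHS = RHS

Yes, on the curve


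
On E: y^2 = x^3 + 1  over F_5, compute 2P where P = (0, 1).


Doubling: s = (3 x1^2 + a) / (2 y1)
s = (3*0^2 + 0) / (2*1) mod 5 = 0
x3 = s^2 - 2 x1 mod 5 = 0^2 - 2*0 = 0
y3 = s (x1 - x3) - y1 mod 5 = 0 * (0 - 0) - 1 = 4

2P = (0, 4)


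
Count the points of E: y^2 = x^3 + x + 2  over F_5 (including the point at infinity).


For each x in F_5, count y with y^2 = x^3 + 1 x + 2 mod 5:
  x = 1: RHS = 4, y in [2, 3]  -> 2 point(s)
  x = 4: RHS = 0, y in [0]  -> 1 point(s)
Affine points: 3. Add the point at infinity: total = 4.

#E(F_5) = 4


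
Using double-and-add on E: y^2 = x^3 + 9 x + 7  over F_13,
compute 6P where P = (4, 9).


k = 6 = 110_2 (binary, LSB first: 011)
Double-and-add from P = (4, 9):
  bit 0 = 0: acc unchanged = O
  bit 1 = 1: acc = O + (6, 2) = (6, 2)
  bit 2 = 1: acc = (6, 2) + (1, 11) = (3, 3)

6P = (3, 3)


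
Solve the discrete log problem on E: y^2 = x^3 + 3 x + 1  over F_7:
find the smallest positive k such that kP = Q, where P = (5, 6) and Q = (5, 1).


Enumerate multiples of P until we hit Q = (5, 1):
  1P = (5, 6)
  2P = (6, 5)
  3P = (4, 0)
  4P = (6, 2)
  5P = (5, 1)
Match found at i = 5.

k = 5


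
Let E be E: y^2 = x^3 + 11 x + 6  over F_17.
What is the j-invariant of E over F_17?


Delta = -16(4 a^3 + 27 b^2) mod 17 = 6
-1728 * (4 a)^3 = -1728 * (4*11)^3 mod 17 = 16
j = 16 * 6^(-1) mod 17 = 14

j = 14 (mod 17)


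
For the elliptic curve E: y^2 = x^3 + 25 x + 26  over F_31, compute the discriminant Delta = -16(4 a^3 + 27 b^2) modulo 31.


4 a^3 + 27 b^2 = 4*25^3 + 27*26^2 = 62500 + 18252 = 80752
Delta = -16 * (80752) = -1292032
Delta mod 31 = 17

Delta = 17 (mod 31)


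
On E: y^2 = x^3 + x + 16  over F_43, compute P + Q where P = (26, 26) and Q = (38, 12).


P != Q, so use the chord formula.
s = (y2 - y1) / (x2 - x1) = (29) / (12) mod 43 = 6
x3 = s^2 - x1 - x2 mod 43 = 6^2 - 26 - 38 = 15
y3 = s (x1 - x3) - y1 mod 43 = 6 * (26 - 15) - 26 = 40

P + Q = (15, 40)


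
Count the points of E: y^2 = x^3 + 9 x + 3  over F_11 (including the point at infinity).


For each x in F_11, count y with y^2 = x^3 + 9 x + 3 mod 11:
  x = 0: RHS = 3, y in [5, 6]  -> 2 point(s)
  x = 4: RHS = 4, y in [2, 9]  -> 2 point(s)
  x = 6: RHS = 9, y in [3, 8]  -> 2 point(s)
  x = 8: RHS = 4, y in [2, 9]  -> 2 point(s)
  x = 10: RHS = 4, y in [2, 9]  -> 2 point(s)
Affine points: 10. Add the point at infinity: total = 11.

#E(F_11) = 11


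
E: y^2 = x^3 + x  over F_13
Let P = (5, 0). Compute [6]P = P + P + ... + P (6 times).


k = 6 = 110_2 (binary, LSB first: 011)
Double-and-add from P = (5, 0):
  bit 0 = 0: acc unchanged = O
  bit 1 = 1: acc = O + O = O
  bit 2 = 1: acc = O + O = O

6P = O


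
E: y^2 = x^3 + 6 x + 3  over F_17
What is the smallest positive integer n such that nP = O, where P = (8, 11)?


Compute successive multiples of P until we hit O:
  1P = (8, 11)
  2P = (14, 3)
  3P = (10, 3)
  4P = (15, 0)
  5P = (10, 14)
  6P = (14, 14)
  7P = (8, 6)
  8P = O

ord(P) = 8


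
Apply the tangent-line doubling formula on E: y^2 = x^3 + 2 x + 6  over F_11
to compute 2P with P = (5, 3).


Doubling: s = (3 x1^2 + a) / (2 y1)
s = (3*5^2 + 2) / (2*3) mod 11 = 0
x3 = s^2 - 2 x1 mod 11 = 0^2 - 2*5 = 1
y3 = s (x1 - x3) - y1 mod 11 = 0 * (5 - 1) - 3 = 8

2P = (1, 8)


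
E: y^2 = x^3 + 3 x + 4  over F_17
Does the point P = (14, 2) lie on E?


Check whether y^2 = x^3 + 3 x + 4 (mod 17) for (x, y) = (14, 2).
LHS: y^2 = 2^2 mod 17 = 4
RHS: x^3 + 3 x + 4 = 14^3 + 3*14 + 4 mod 17 = 2
LHS != RHS

No, not on the curve


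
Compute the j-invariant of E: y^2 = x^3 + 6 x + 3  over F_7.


Delta = -16(4 a^3 + 27 b^2) mod 7 = 5
-1728 * (4 a)^3 = -1728 * (4*6)^3 mod 7 = 6
j = 6 * 5^(-1) mod 7 = 4

j = 4 (mod 7)


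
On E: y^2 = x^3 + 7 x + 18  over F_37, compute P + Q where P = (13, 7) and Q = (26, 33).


P != Q, so use the chord formula.
s = (y2 - y1) / (x2 - x1) = (26) / (13) mod 37 = 2
x3 = s^2 - x1 - x2 mod 37 = 2^2 - 13 - 26 = 2
y3 = s (x1 - x3) - y1 mod 37 = 2 * (13 - 2) - 7 = 15

P + Q = (2, 15)


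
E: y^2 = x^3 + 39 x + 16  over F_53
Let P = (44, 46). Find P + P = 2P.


Doubling: s = (3 x1^2 + a) / (2 y1)
s = (3*44^2 + 39) / (2*46) mod 53 = 48
x3 = s^2 - 2 x1 mod 53 = 48^2 - 2*44 = 43
y3 = s (x1 - x3) - y1 mod 53 = 48 * (44 - 43) - 46 = 2

2P = (43, 2)


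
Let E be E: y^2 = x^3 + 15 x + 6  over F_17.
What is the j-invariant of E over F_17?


Delta = -16(4 a^3 + 27 b^2) mod 17 = 5
-1728 * (4 a)^3 = -1728 * (4*15)^3 mod 17 = 5
j = 5 * 5^(-1) mod 17 = 1

j = 1 (mod 17)


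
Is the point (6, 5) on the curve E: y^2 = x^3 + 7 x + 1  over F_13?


Check whether y^2 = x^3 + 7 x + 1 (mod 13) for (x, y) = (6, 5).
LHS: y^2 = 5^2 mod 13 = 12
RHS: x^3 + 7 x + 1 = 6^3 + 7*6 + 1 mod 13 = 12
LHS = RHS

Yes, on the curve


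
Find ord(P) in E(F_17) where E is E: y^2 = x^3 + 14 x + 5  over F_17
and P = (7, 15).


Compute successive multiples of P until we hit O:
  1P = (7, 15)
  2P = (7, 2)
  3P = O

ord(P) = 3


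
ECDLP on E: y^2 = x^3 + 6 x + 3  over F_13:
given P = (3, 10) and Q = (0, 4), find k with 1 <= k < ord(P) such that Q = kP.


Enumerate multiples of P until we hit Q = (0, 4):
  1P = (3, 10)
  2P = (8, 11)
  3P = (1, 6)
  4P = (0, 9)
  5P = (0, 4)
Match found at i = 5.

k = 5


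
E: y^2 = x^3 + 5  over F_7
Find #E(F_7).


For each x in F_7, count y with y^2 = x^3 + 0 x + 5 mod 7:
  x = 3: RHS = 4, y in [2, 5]  -> 2 point(s)
  x = 5: RHS = 4, y in [2, 5]  -> 2 point(s)
  x = 6: RHS = 4, y in [2, 5]  -> 2 point(s)
Affine points: 6. Add the point at infinity: total = 7.

#E(F_7) = 7


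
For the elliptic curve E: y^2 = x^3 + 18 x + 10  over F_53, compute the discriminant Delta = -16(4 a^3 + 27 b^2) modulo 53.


4 a^3 + 27 b^2 = 4*18^3 + 27*10^2 = 23328 + 2700 = 26028
Delta = -16 * (26028) = -416448
Delta mod 53 = 26

Delta = 26 (mod 53)


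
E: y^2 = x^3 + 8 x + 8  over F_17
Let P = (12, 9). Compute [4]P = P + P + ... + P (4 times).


k = 4 = 100_2 (binary, LSB first: 001)
Double-and-add from P = (12, 9):
  bit 0 = 0: acc unchanged = O
  bit 1 = 0: acc unchanged = O
  bit 2 = 1: acc = O + (14, 5) = (14, 5)

4P = (14, 5)


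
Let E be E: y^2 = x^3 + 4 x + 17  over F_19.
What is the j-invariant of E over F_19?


Delta = -16(4 a^3 + 27 b^2) mod 19 = 9
-1728 * (4 a)^3 = -1728 * (4*4)^3 mod 19 = 11
j = 11 * 9^(-1) mod 19 = 16

j = 16 (mod 19)


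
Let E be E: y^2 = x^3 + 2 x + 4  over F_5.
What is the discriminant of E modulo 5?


4 a^3 + 27 b^2 = 4*2^3 + 27*4^2 = 32 + 432 = 464
Delta = -16 * (464) = -7424
Delta mod 5 = 1

Delta = 1 (mod 5)


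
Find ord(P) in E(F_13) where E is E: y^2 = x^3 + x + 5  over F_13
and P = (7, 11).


Compute successive multiples of P until we hit O:
  1P = (7, 11)
  2P = (3, 10)
  3P = (12, 4)
  4P = (10, 1)
  5P = (10, 12)
  6P = (12, 9)
  7P = (3, 3)
  8P = (7, 2)
  ... (continuing to 9P)
  9P = O

ord(P) = 9


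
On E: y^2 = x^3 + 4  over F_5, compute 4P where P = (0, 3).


k = 4 = 100_2 (binary, LSB first: 001)
Double-and-add from P = (0, 3):
  bit 0 = 0: acc unchanged = O
  bit 1 = 0: acc unchanged = O
  bit 2 = 1: acc = O + (0, 3) = (0, 3)

4P = (0, 3)


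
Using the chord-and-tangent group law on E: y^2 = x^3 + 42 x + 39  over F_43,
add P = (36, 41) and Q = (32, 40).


P != Q, so use the chord formula.
s = (y2 - y1) / (x2 - x1) = (42) / (39) mod 43 = 11
x3 = s^2 - x1 - x2 mod 43 = 11^2 - 36 - 32 = 10
y3 = s (x1 - x3) - y1 mod 43 = 11 * (36 - 10) - 41 = 30

P + Q = (10, 30)


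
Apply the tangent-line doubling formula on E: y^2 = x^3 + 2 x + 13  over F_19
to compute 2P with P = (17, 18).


Doubling: s = (3 x1^2 + a) / (2 y1)
s = (3*17^2 + 2) / (2*18) mod 19 = 12
x3 = s^2 - 2 x1 mod 19 = 12^2 - 2*17 = 15
y3 = s (x1 - x3) - y1 mod 19 = 12 * (17 - 15) - 18 = 6

2P = (15, 6)


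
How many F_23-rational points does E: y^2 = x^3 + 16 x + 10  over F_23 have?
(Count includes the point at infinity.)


For each x in F_23, count y with y^2 = x^3 + 16 x + 10 mod 23:
  x = 1: RHS = 4, y in [2, 21]  -> 2 point(s)
  x = 2: RHS = 4, y in [2, 21]  -> 2 point(s)
  x = 3: RHS = 16, y in [4, 19]  -> 2 point(s)
  x = 4: RHS = 0, y in [0]  -> 1 point(s)
  x = 5: RHS = 8, y in [10, 13]  -> 2 point(s)
  x = 6: RHS = 0, y in [0]  -> 1 point(s)
  x = 8: RHS = 6, y in [11, 12]  -> 2 point(s)
  x = 9: RHS = 9, y in [3, 20]  -> 2 point(s)
  x = 13: RHS = 0, y in [0]  -> 1 point(s)
  x = 18: RHS = 12, y in [9, 14]  -> 2 point(s)
  x = 20: RHS = 4, y in [2, 21]  -> 2 point(s)
  x = 21: RHS = 16, y in [4, 19]  -> 2 point(s)
  x = 22: RHS = 16, y in [4, 19]  -> 2 point(s)
Affine points: 23. Add the point at infinity: total = 24.

#E(F_23) = 24


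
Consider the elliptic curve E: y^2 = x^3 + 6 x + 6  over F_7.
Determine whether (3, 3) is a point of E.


Check whether y^2 = x^3 + 6 x + 6 (mod 7) for (x, y) = (3, 3).
LHS: y^2 = 3^2 mod 7 = 2
RHS: x^3 + 6 x + 6 = 3^3 + 6*3 + 6 mod 7 = 2
LHS = RHS

Yes, on the curve
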